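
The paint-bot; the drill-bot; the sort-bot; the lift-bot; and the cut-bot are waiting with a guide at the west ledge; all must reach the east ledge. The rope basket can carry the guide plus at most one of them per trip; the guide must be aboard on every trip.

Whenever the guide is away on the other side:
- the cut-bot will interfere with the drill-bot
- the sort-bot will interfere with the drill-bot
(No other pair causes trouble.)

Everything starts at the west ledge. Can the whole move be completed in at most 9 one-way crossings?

No

Counting alone: the guide can take at most 1 across per trip to the east ledge, so moving all 5 needs at least 5 loaded trips out, with a return between consecutive ones — at least 9 crossings.
The safety rule pushes this higher. Following every safe sequence of crossings, the most of the 5 that can be at the east ledge as the rope basket arrives there on crossing 9 is 4 — never all 5.
So the move cannot be finished within 9 crossings. (The shortest complete plan takes 11:)
1. Guide goes to the east ledge with the drill-bot.
2. Guide goes back to the west ledge alone.
3. Guide goes to the east ledge with the paint-bot.
4. Guide goes back to the west ledge alone.
5. Guide goes to the east ledge with the sort-bot.
6. Guide goes back to the west ledge with the drill-bot.
7. Guide goes to the east ledge with the cut-bot.
8. Guide goes back to the west ledge alone.
9. Guide goes to the east ledge with the lift-bot.
10. Guide goes back to the west ledge alone.
11. Guide goes to the east ledge with the drill-bot.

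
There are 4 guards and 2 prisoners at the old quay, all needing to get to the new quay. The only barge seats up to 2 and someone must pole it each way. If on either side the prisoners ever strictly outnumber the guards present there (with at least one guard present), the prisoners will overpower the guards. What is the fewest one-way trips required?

9

Counting alone: each trip to the new quay takes at most 2 across and each return brings at least 1 back, so after t trips out (and t−1 returns) at most 2t − (t−1) of the 6 are across; that first reaches 6 at t = 5, so at least 9 crossings are needed.
The plan below uses exactly 9 crossings, so it is optimal:
1. 2 prisoners → the new quay.  (the old quay: 4G 0P; the new quay: 0G 2P)
2. 1 prisoner ← the old quay.  (the old quay: 4G 1P; the new quay: 0G 1P)
3. 2 guards → the new quay.  (the old quay: 2G 1P; the new quay: 2G 1P)
4. 1 prisoner ← the old quay.  (the old quay: 2G 2P; the new quay: 2G 0P)
5. 2 prisoners → the new quay.  (the old quay: 2G 0P; the new quay: 2G 2P)
6. 1 prisoner ← the old quay.  (the old quay: 2G 1P; the new quay: 2G 1P)
7. 1 guard and 1 prisoner → the new quay.  (the old quay: 1G 0P; the new quay: 3G 2P)
8. 1 prisoner ← the old quay.  (the old quay: 1G 1P; the new quay: 3G 1P)
9. 1 guard and 1 prisoner → the new quay.  (the old quay: 0G 0P; the new quay: 4G 2P)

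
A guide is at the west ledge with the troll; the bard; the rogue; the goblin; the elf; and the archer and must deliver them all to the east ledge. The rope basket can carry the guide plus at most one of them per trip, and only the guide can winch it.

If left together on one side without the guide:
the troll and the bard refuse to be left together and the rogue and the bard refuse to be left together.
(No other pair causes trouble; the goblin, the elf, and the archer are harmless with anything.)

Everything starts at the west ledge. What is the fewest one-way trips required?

Counting alone: the guide can take at most 1 across per trip to the east ledge, so moving all 6 needs at least 6 loaded trips out, with a return between consecutive ones — at least 11 crossings.
The safety rule pushes this higher. Following every safe sequence of crossings, the most of the 6 that can be at the east ledge as the rope basket arrives there on crossing 11 is 5 — never all 6.
So no plan with fewer than 13 crossings exists, and this one achieves 13:
1. Guide goes to the east ledge with the bard.
2. Guide goes back to the west ledge alone.
3. Guide goes to the east ledge with the troll.
4. Guide goes back to the west ledge with the bard.
5. Guide goes to the east ledge with the rogue.
6. Guide goes back to the west ledge alone.
7. Guide goes to the east ledge with the goblin.
8. Guide goes back to the west ledge alone.
9. Guide goes to the east ledge with the elf.
10. Guide goes back to the west ledge alone.
11. Guide goes to the east ledge with the archer.
12. Guide goes back to the west ledge alone.
13. Guide goes to the east ledge with the bard.

13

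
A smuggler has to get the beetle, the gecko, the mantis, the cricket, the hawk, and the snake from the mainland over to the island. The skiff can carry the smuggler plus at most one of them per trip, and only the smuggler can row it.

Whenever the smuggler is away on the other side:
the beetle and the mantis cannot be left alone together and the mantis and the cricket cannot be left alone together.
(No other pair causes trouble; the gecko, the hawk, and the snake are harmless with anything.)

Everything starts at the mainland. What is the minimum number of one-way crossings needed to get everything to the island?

Counting alone: the smuggler can take at most 1 across per trip to the island, so moving all 6 needs at least 6 loaded trips out, with a return between consecutive ones — at least 11 crossings.
The safety rule pushes this higher. Following every safe sequence of crossings, the most of the 6 that can be at the island as the skiff arrives there on crossing 11 is 5 — never all 6.
So no plan with fewer than 13 crossings exists, and this one achieves 13:
1. Smuggler goes to the island with the mantis.
2. Smuggler goes back to the mainland alone.
3. Smuggler goes to the island with the beetle.
4. Smuggler goes back to the mainland with the mantis.
5. Smuggler goes to the island with the cricket.
6. Smuggler goes back to the mainland alone.
7. Smuggler goes to the island with the gecko.
8. Smuggler goes back to the mainland alone.
9. Smuggler goes to the island with the hawk.
10. Smuggler goes back to the mainland alone.
11. Smuggler goes to the island with the snake.
12. Smuggler goes back to the mainland alone.
13. Smuggler goes to the island with the mantis.

13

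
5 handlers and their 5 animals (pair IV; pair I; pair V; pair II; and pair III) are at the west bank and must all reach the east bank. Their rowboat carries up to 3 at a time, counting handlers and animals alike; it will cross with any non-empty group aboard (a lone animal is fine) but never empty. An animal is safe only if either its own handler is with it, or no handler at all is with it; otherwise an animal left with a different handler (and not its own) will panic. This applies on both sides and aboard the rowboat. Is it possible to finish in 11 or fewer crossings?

Yes — this plan uses 11 crossings (≤ 11):
1. animal IV and handler IV cross → the east bank.
2. handler IV crosses ← the west bank.
3. animal I, animal II, and animal V cross → the east bank.
4. animal IV crosses ← the west bank.
5. handler I, handler II, and handler V cross → the east bank.
6. animal I and handler I cross ← the west bank.
7. handler I, handler III, and handler IV cross → the east bank.
8. animal V crosses ← the west bank.
9. animal I and animal IV cross → the east bank.
10. animal IV crosses ← the west bank.
11. animal III, animal IV, and animal V cross → the east bank.

Yes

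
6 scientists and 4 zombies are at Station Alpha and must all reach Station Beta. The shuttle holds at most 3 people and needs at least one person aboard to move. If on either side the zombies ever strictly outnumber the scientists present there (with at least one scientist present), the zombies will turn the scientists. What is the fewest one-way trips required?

Counting alone: each trip to Station Beta takes at most 3 across and each return brings at least 1 back, so after t trips out (and t−1 returns) at most 3t − (t−1) of the 10 are across; that first reaches 10 at t = 5, so at least 9 crossings are needed.
The plan below uses exactly 9 crossings, so it is optimal:
1. 2 zombies → Station Beta.  (Station Alpha: 6S 2Z; Station Beta: 0S 2Z)
2. 1 zombie ← Station Alpha.  (Station Alpha: 6S 3Z; Station Beta: 0S 1Z)
3. 3 zombies → Station Beta.  (Station Alpha: 6S 0Z; Station Beta: 0S 4Z)
4. 1 zombie ← Station Alpha.  (Station Alpha: 6S 1Z; Station Beta: 0S 3Z)
5. 3 scientists → Station Beta.  (Station Alpha: 3S 1Z; Station Beta: 3S 3Z)
6. 1 zombie ← Station Alpha.  (Station Alpha: 3S 2Z; Station Beta: 3S 2Z)
7. 1 scientist and 2 zombies → Station Beta.  (Station Alpha: 2S 0Z; Station Beta: 4S 4Z)
8. 1 zombie ← Station Alpha.  (Station Alpha: 2S 1Z; Station Beta: 4S 3Z)
9. 2 scientists and 1 zombie → Station Beta.  (Station Alpha: 0S 0Z; Station Beta: 6S 4Z)

9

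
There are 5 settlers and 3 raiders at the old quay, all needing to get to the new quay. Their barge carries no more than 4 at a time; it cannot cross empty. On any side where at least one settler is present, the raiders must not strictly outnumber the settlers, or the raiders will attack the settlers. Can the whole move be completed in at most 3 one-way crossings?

Counting alone: each trip to the new quay takes at most 4 across and each return brings at least 1 back, so after t trips out (and t−1 returns) at most 4t − (t−1) of the 8 are across; that first reaches 8 at t = 3, so at least 5 crossings are needed.
Since 3 < 5, 3 crossings cannot be enough. (The shortest complete plan in fact takes 5:)
1. 2 raiders → the new quay.  (the old quay: 5S 1R; the new quay: 0S 2R)
2. 1 raider ← the old quay.  (the old quay: 5S 2R; the new quay: 0S 1R)
3. 3 settlers and 1 raider → the new quay.  (the old quay: 2S 1R; the new quay: 3S 2R)
4. 1 raider ← the old quay.  (the old quay: 2S 2R; the new quay: 3S 1R)
5. 2 settlers and 2 raiders → the new quay.  (the old quay: 0S 0R; the new quay: 5S 3R)

No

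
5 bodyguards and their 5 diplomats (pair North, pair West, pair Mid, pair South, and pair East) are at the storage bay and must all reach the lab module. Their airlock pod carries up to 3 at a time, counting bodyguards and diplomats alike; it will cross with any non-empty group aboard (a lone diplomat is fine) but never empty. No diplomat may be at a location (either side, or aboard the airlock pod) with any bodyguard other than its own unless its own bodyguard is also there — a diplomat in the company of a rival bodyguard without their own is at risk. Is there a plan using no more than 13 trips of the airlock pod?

Yes — this plan uses 11 crossings (≤ 13):
1. bodyguard North and diplomat North cross → the lab module.
2. bodyguard North crosses ← the storage bay.
3. diplomat Mid, diplomat South, and diplomat West cross → the lab module.
4. diplomat North crosses ← the storage bay.
5. bodyguard Mid, bodyguard South, and bodyguard West cross → the lab module.
6. bodyguard West and diplomat West cross ← the storage bay.
7. bodyguard East, bodyguard North, and bodyguard West cross → the lab module.
8. diplomat Mid crosses ← the storage bay.
9. diplomat North and diplomat West cross → the lab module.
10. diplomat North crosses ← the storage bay.
11. diplomat East, diplomat Mid, and diplomat North cross → the lab module.

Yes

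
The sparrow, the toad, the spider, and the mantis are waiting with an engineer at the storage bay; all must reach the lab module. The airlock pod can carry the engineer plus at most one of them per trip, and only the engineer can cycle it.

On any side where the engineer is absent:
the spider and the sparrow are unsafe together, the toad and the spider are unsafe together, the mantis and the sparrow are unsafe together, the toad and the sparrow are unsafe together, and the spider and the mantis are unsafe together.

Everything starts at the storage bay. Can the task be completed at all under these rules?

No

Whatever the first load, the items left behind include a forbidden pair without the engineer. No opening move is safe, so no plan exists.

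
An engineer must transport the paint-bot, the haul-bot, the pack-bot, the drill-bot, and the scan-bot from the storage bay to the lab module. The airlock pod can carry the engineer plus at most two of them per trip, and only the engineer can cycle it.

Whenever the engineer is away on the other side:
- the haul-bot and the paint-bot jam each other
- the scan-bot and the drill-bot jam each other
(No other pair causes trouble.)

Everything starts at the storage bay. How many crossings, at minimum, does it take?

5

Counting alone: the engineer can take at most 2 across per trip to the lab module, so moving all 5 needs at least 3 loaded trips out, with a return between consecutive ones — at least 5 crossings.
The plan below uses exactly 5 crossings, so it is optimal:
1. Engineer goes to the lab module with the drill-bot and the paint-bot.  [the storage bay: the haul-bot, the pack-bot, the scan-bot | the lab module: the drill-bot, the paint-bot]
2. Engineer goes back to the storage bay alone.  [the storage bay: the haul-bot, the pack-bot, the scan-bot | the lab module: the drill-bot, the paint-bot]
3. Engineer goes to the lab module with the pack-bot.  [the storage bay: the haul-bot, the scan-bot | the lab module: the drill-bot, the pack-bot, the paint-bot]
4. Engineer goes back to the storage bay alone.  [the storage bay: the haul-bot, the scan-bot | the lab module: the drill-bot, the pack-bot, the paint-bot]
5. Engineer goes to the lab module with the haul-bot and the scan-bot.  [the storage bay: — | the lab module: the drill-bot, the haul-bot, the pack-bot, the paint-bot, the scan-bot]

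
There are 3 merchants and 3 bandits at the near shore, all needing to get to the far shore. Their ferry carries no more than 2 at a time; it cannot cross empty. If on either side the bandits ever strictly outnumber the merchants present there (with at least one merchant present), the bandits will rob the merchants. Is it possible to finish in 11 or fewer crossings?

Yes

Yes — this plan uses 11 crossings (≤ 11):
1. 2 bandits → the far shore.  (the near shore: 3M 1B; the far shore: 0M 2B)
2. 1 bandit ← the near shore.  (the near shore: 3M 2B; the far shore: 0M 1B)
3. 2 bandits → the far shore.  (the near shore: 3M 0B; the far shore: 0M 3B)
4. 1 bandit ← the near shore.  (the near shore: 3M 1B; the far shore: 0M 2B)
5. 2 merchants → the far shore.  (the near shore: 1M 1B; the far shore: 2M 2B)
6. 1 merchant and 1 bandit ← the near shore.  (the near shore: 2M 2B; the far shore: 1M 1B)
7. 2 merchants → the far shore.  (the near shore: 0M 2B; the far shore: 3M 1B)
8. 1 bandit ← the near shore.  (the near shore: 0M 3B; the far shore: 3M 0B)
9. 2 bandits → the far shore.  (the near shore: 0M 1B; the far shore: 3M 2B)
10. 1 bandit ← the near shore.  (the near shore: 0M 2B; the far shore: 3M 1B)
11. 2 bandits → the far shore.  (the near shore: 0M 0B; the far shore: 3M 3B)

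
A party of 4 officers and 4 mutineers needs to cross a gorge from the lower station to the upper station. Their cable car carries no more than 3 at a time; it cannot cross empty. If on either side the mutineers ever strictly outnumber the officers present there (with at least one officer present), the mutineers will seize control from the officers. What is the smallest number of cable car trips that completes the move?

Counting alone: each trip to the upper station takes at most 3 across and each return brings at least 1 back, so after t trips out (and t−1 returns) at most 3t − (t−1) of the 8 are across; that first reaches 8 at t = 4, so at least 7 crossings are needed.
The safety rule pushes this higher. Following every safe sequence of crossings, the most of the 8 that can be at the upper station as the cable car arrives there on crossing 7 is 7 — never all 8.
So no plan with fewer than 9 crossings exists, and this one achieves 9:
1. 2 mutineers → the upper station.  (the lower station: 4O 2M; the upper station: 0O 2M)
2. 1 mutineer ← the lower station.  (the lower station: 4O 3M; the upper station: 0O 1M)
3. 3 mutineers → the upper station.  (the lower station: 4O 0M; the upper station: 0O 4M)
4. 1 mutineer ← the lower station.  (the lower station: 4O 1M; the upper station: 0O 3M)
5. 3 officers → the upper station.  (the lower station: 1O 1M; the upper station: 3O 3M)
6. 1 officer and 1 mutineer ← the lower station.  (the lower station: 2O 2M; the upper station: 2O 2M)
7. 2 officers → the upper station.  (the lower station: 0O 2M; the upper station: 4O 2M)
8. 1 mutineer ← the lower station.  (the lower station: 0O 3M; the upper station: 4O 1M)
9. 3 mutineers → the upper station.  (the lower station: 0O 0M; the upper station: 4O 4M)

9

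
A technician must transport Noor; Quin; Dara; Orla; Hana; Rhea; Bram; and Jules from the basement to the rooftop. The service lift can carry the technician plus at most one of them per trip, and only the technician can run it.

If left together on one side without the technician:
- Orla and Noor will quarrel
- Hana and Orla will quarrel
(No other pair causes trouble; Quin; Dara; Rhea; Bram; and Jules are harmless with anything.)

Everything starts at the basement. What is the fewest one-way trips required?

17

Counting alone: the technician can take at most 1 across per trip to the rooftop, so moving all 8 needs at least 8 loaded trips out, with a return between consecutive ones — at least 15 crossings.
The safety rule pushes this higher. Following every safe sequence of crossings, the most of the 8 that can be at the rooftop as the service lift arrives there on crossing 15 is 7 — never all 8.
So no plan with fewer than 17 crossings exists, and this one achieves 17:
1. Technician goes to the rooftop with Orla.  [the basement: Bram, Dara, Hana, Jules, Noor, Quin, Rhea | the rooftop: Orla]
2. Technician goes back to the basement alone.  [the basement: Bram, Dara, Hana, Jules, Noor, Quin, Rhea | the rooftop: Orla]
3. Technician goes to the rooftop with Noor.  [the basement: Bram, Dara, Hana, Jules, Quin, Rhea | the rooftop: Noor, Orla]
4. Technician goes back to the basement with Orla.  [the basement: Bram, Dara, Hana, Jules, Orla, Quin, Rhea | the rooftop: Noor]
5. Technician goes to the rooftop with Hana.  [the basement: Bram, Dara, Jules, Orla, Quin, Rhea | the rooftop: Hana, Noor]
6. Technician goes back to the basement alone.  [the basement: Bram, Dara, Jules, Orla, Quin, Rhea | the rooftop: Hana, Noor]
7. Technician goes to the rooftop with Quin.  [the basement: Bram, Dara, Jules, Orla, Rhea | the rooftop: Hana, Noor, Quin]
8. Technician goes back to the basement alone.  [the basement: Bram, Dara, Jules, Orla, Rhea | the rooftop: Hana, Noor, Quin]
9. Technician goes to the rooftop with Dara.  [the basement: Bram, Jules, Orla, Rhea | the rooftop: Dara, Hana, Noor, Quin]
10. Technician goes back to the basement alone.  [the basement: Bram, Jules, Orla, Rhea | the rooftop: Dara, Hana, Noor, Quin]
11. Technician goes to the rooftop with Rhea.  [the basement: Bram, Jules, Orla | the rooftop: Dara, Hana, Noor, Quin, Rhea]
12. Technician goes back to the basement alone.  [the basement: Bram, Jules, Orla | the rooftop: Dara, Hana, Noor, Quin, Rhea]
13. Technician goes to the rooftop with Bram.  [the basement: Jules, Orla | the rooftop: Bram, Dara, Hana, Noor, Quin, Rhea]
14. Technician goes back to the basement alone.  [the basement: Jules, Orla | the rooftop: Bram, Dara, Hana, Noor, Quin, Rhea]
15. Technician goes to the rooftop with Jules.  [the basement: Orla | the rooftop: Bram, Dara, Hana, Jules, Noor, Quin, Rhea]
16. Technician goes back to the basement alone.  [the basement: Orla | the rooftop: Bram, Dara, Hana, Jules, Noor, Quin, Rhea]
17. Technician goes to the rooftop with Orla.  [the basement: — | the rooftop: Bram, Dara, Hana, Jules, Noor, Orla, Quin, Rhea]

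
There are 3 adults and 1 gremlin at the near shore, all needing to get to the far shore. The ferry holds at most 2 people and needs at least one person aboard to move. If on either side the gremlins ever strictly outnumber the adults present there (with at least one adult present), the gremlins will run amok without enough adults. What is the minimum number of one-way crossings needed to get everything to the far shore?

5

Counting alone: each trip to the far shore takes at most 2 across and each return brings at least 1 back, so after t trips out (and t−1 returns) at most 2t − (t−1) of the 4 are across; that first reaches 4 at t = 3, so at least 5 crossings are needed.
The plan below uses exactly 5 crossings, so it is optimal:
1. 1 adult and 1 gremlin → the far shore.  (the near shore: 2A 0G; the far shore: 1A 1G)
2. 1 gremlin ← the near shore.  (the near shore: 2A 1G; the far shore: 1A 0G)
3. 1 adult and 1 gremlin → the far shore.  (the near shore: 1A 0G; the far shore: 2A 1G)
4. 1 gremlin ← the near shore.  (the near shore: 1A 1G; the far shore: 2A 0G)
5. 1 adult and 1 gremlin → the far shore.  (the near shore: 0A 0G; the far shore: 3A 1G)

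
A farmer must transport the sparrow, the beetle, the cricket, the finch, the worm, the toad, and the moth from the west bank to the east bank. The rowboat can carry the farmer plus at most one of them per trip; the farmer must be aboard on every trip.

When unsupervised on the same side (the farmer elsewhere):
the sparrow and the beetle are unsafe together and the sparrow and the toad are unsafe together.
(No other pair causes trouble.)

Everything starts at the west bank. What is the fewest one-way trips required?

15

Counting alone: the farmer can take at most 1 across per trip to the east bank, so moving all 7 needs at least 7 loaded trips out, with a return between consecutive ones — at least 13 crossings.
The safety rule pushes this higher. Following every safe sequence of crossings, the most of the 7 that can be at the east bank as the rowboat arrives there on crossing 13 is 6 — never all 7.
So no plan with fewer than 15 crossings exists, and this one achieves 15:
1. Farmer goes to the east bank with the sparrow.
2. Farmer goes back to the west bank alone.
3. Farmer goes to the east bank with the beetle.
4. Farmer goes back to the west bank with the sparrow.
5. Farmer goes to the east bank with the toad.
6. Farmer goes back to the west bank alone.
7. Farmer goes to the east bank with the cricket.
8. Farmer goes back to the west bank alone.
9. Farmer goes to the east bank with the finch.
10. Farmer goes back to the west bank alone.
11. Farmer goes to the east bank with the worm.
12. Farmer goes back to the west bank alone.
13. Farmer goes to the east bank with the moth.
14. Farmer goes back to the west bank alone.
15. Farmer goes to the east bank with the sparrow.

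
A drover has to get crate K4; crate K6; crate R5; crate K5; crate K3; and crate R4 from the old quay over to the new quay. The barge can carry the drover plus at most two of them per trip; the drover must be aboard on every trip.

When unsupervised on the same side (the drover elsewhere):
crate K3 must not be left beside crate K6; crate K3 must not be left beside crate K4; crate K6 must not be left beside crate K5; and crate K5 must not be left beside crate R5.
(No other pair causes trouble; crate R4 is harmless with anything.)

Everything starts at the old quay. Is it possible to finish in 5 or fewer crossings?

Counting alone: the drover can take at most 2 across per trip to the new quay, so moving all 6 needs at least 3 loaded trips out, with a return between consecutive ones — at least 5 crossings.
The safety rule pushes this higher. Following every safe sequence of crossings, the most of the 6 that can be at the new quay as the barge arrives there on crossing 5 is 5 — never all 6.
So the move cannot be finished within 5 crossings. (The shortest complete plan takes 7:)
1. Drover goes to the new quay with crate K3 and crate K5.  [the old quay: crate K4, crate K6, crate R4, crate R5 | the new quay: crate K3, crate K5]
2. Drover goes back to the old quay alone.  [the old quay: crate K4, crate K6, crate R4, crate R5 | the new quay: crate K3, crate K5]
3. Drover goes to the new quay with crate K4 and crate K6.  [the old quay: crate R4, crate R5 | the new quay: crate K3, crate K4, crate K5, crate K6]
4. Drover goes back to the old quay with crate K3 and crate K5.  [the old quay: crate K3, crate K5, crate R4, crate R5 | the new quay: crate K4, crate K6]
5. Drover goes to the new quay with crate R4 and crate R5.  [the old quay: crate K3, crate K5 | the new quay: crate K4, crate K6, crate R4, crate R5]
6. Drover goes back to the old quay alone.  [the old quay: crate K3, crate K5 | the new quay: crate K4, crate K6, crate R4, crate R5]
7. Drover goes to the new quay with crate K3 and crate K5.  [the old quay: — | the new quay: crate K3, crate K4, crate K5, crate K6, crate R4, crate R5]

No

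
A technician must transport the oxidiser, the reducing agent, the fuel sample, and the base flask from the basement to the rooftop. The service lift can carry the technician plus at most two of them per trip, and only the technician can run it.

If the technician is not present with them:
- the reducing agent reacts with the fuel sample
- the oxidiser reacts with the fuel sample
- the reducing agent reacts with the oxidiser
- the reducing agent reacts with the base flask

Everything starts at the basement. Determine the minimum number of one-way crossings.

5

Counting alone: the technician can take at most 2 across per trip to the rooftop, so moving all 4 needs at least 2 loaded trips out, with a return between consecutive ones — at least 3 crossings.
The safety rule pushes this higher. Following every safe sequence of crossings, the most of the 4 that can be at the rooftop as the service lift arrives there on crossing 3 is 3 — never all 4.
So no plan with fewer than 5 crossings exists, and this one achieves 5:
1. Technician goes to the rooftop with the oxidiser and the reducing agent.  [the basement: the base flask, the fuel sample | the rooftop: the oxidiser, the reducing agent]
2. Technician goes back to the basement with the oxidiser.  [the basement: the base flask, the fuel sample, the oxidiser | the rooftop: the reducing agent]
3. Technician goes to the rooftop with the base flask and the oxidiser.  [the basement: the fuel sample | the rooftop: the base flask, the oxidiser, the reducing agent]
4. Technician goes back to the basement with the reducing agent.  [the basement: the fuel sample, the reducing agent | the rooftop: the base flask, the oxidiser]
5. Technician goes to the rooftop with the fuel sample and the reducing agent.  [the basement: — | the rooftop: the base flask, the fuel sample, the oxidiser, the reducing agent]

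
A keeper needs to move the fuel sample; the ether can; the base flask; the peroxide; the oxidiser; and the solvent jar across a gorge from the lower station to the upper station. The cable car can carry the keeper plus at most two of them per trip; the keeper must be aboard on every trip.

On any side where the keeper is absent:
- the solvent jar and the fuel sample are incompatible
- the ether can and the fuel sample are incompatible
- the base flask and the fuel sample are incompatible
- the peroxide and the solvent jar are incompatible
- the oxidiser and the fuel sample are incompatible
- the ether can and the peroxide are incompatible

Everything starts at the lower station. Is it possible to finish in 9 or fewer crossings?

Yes

Yes — this plan uses 7 crossings (≤ 9):
1. Keeper goes to the upper station with the fuel sample and the peroxide.
2. Keeper goes back to the lower station alone.
3. Keeper goes to the upper station with the base flask and the ether can.
4. Keeper goes back to the lower station with the fuel sample and the peroxide.
5. Keeper goes to the upper station with the oxidiser and the solvent jar.
6. Keeper goes back to the lower station alone.
7. Keeper goes to the upper station with the fuel sample and the peroxide.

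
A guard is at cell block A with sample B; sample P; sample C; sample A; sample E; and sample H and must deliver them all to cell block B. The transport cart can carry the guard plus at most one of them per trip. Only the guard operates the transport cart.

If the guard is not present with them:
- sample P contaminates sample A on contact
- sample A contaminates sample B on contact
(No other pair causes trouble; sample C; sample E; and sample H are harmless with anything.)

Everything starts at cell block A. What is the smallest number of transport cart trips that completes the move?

Counting alone: the guard can take at most 1 across per trip to cell block B, so moving all 6 needs at least 6 loaded trips out, with a return between consecutive ones — at least 11 crossings.
The safety rule pushes this higher. Following every safe sequence of crossings, the most of the 6 that can be at cell block B as the transport cart arrives there on crossing 11 is 5 — never all 6.
So no plan with fewer than 13 crossings exists, and this one achieves 13:
1. Guard goes to cell block B with sample A.
2. Guard goes back to cell block A alone.
3. Guard goes to cell block B with sample B.
4. Guard goes back to cell block A with sample A.
5. Guard goes to cell block B with sample P.
6. Guard goes back to cell block A alone.
7. Guard goes to cell block B with sample C.
8. Guard goes back to cell block A alone.
9. Guard goes to cell block B with sample E.
10. Guard goes back to cell block A alone.
11. Guard goes to cell block B with sample H.
12. Guard goes back to cell block A alone.
13. Guard goes to cell block B with sample A.

13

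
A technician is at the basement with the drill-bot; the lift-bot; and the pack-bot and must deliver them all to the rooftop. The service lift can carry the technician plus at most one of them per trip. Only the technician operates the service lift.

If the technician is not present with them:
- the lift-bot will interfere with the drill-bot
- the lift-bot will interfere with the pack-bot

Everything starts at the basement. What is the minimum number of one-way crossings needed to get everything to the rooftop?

Counting alone: the technician can take at most 1 across per trip to the rooftop, so moving all 3 needs at least 3 loaded trips out, with a return between consecutive ones — at least 5 crossings.
The safety rule pushes this higher. Following every safe sequence of crossings, the most of the 3 that can be at the rooftop as the service lift arrives there on crossing 5 is 2 — never all 3.
So no plan with fewer than 7 crossings exists, and this one achieves 7:
1. Technician goes to the rooftop with the lift-bot.  [the basement: the drill-bot, the pack-bot | the rooftop: the lift-bot]
2. Technician goes back to the basement alone.  [the basement: the drill-bot, the pack-bot | the rooftop: the lift-bot]
3. Technician goes to the rooftop with the drill-bot.  [the basement: the pack-bot | the rooftop: the drill-bot, the lift-bot]
4. Technician goes back to the basement with the lift-bot.  [the basement: the lift-bot, the pack-bot | the rooftop: the drill-bot]
5. Technician goes to the rooftop with the pack-bot.  [the basement: the lift-bot | the rooftop: the drill-bot, the pack-bot]
6. Technician goes back to the basement alone.  [the basement: the lift-bot | the rooftop: the drill-bot, the pack-bot]
7. Technician goes to the rooftop with the lift-bot.  [the basement: — | the rooftop: the drill-bot, the lift-bot, the pack-bot]

7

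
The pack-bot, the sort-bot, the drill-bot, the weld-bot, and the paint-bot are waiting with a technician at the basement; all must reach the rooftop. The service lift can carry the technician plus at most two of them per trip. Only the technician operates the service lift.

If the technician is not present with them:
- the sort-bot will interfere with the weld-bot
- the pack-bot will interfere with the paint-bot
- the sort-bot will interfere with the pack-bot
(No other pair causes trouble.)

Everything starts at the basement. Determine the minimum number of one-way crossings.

Counting alone: the technician can take at most 2 across per trip to the rooftop, so moving all 5 needs at least 3 loaded trips out, with a return between consecutive ones — at least 5 crossings.
The plan below uses exactly 5 crossings, so it is optimal:
1. Technician goes to the rooftop with the pack-bot and the sort-bot.  [the basement: the drill-bot, the paint-bot, the weld-bot | the rooftop: the pack-bot, the sort-bot]
2. Technician goes back to the basement with the pack-bot.  [the basement: the drill-bot, the pack-bot, the paint-bot, the weld-bot | the rooftop: the sort-bot]
3. Technician goes to the rooftop with the drill-bot and the paint-bot.  [the basement: the pack-bot, the weld-bot | the rooftop: the drill-bot, the paint-bot, the sort-bot]
4. Technician goes back to the basement alone.  [the basement: the pack-bot, the weld-bot | the rooftop: the drill-bot, the paint-bot, the sort-bot]
5. Technician goes to the rooftop with the pack-bot and the weld-bot.  [the basement: — | the rooftop: the drill-bot, the pack-bot, the paint-bot, the sort-bot, the weld-bot]

5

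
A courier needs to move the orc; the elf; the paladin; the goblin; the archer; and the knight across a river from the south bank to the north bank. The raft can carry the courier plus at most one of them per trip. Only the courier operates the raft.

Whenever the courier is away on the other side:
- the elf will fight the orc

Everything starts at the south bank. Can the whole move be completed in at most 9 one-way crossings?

No

Counting alone: the courier can take at most 1 across per trip to the north bank, so moving all 6 needs at least 6 loaded trips out, with a return between consecutive ones — at least 11 crossings.
Since 9 < 11, 9 crossings cannot be enough. (The shortest complete plan in fact takes 11:)
1. Courier goes to the north bank with the orc.
2. Courier goes back to the south bank alone.
3. Courier goes to the north bank with the paladin.
4. Courier goes back to the south bank alone.
5. Courier goes to the north bank with the goblin.
6. Courier goes back to the south bank alone.
7. Courier goes to the north bank with the archer.
8. Courier goes back to the south bank alone.
9. Courier goes to the north bank with the knight.
10. Courier goes back to the south bank alone.
11. Courier goes to the north bank with the elf.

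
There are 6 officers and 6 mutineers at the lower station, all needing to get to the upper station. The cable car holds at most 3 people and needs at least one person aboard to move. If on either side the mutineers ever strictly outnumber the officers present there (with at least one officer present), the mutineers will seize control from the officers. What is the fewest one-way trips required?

Following every safe sequence of crossings from the start, the most of the 12 that can be at the upper station as the cable car arrives there on crossings 1, 3, 5 is 3, 5, 6 respectively; the best ever achieved is 6 of 12.
From crossing 7 on, no configuration arises that was not already reachable earlier: only 17 distinct safe configurations (who is on which side, and where the cable car is) can ever be reached, none of them has everyone across, and every continuation just revisits them. They are: 0 officers + 0 mutineers across (cable car back at the start); 0 officers + 1 mutineer across (cable car there); 0 officers + 1 mutineer across (cable car back at the start); 0 officers + 2 mutineers across (cable car there); 0 officers + 2 mutineers across (cable car back at the start); 0 officers + 3 mutineers across (cable car there); 0 officers + 3 mutineers across (cable car back at the start); 0 officers + 4 mutineers across (cable car there); 0 officers + 4 mutineers across (cable car back at the start); 0 officers + 5 mutineers across (cable car there); 0 officers + 5 mutineers across (cable car back at the start); 0 officers + 6 mutineers across (cable car there); 1 officer + 1 mutineer across (cable car there); 1 officer + 1 mutineer across (cable car back at the start); 2 officers + 2 mutineers across (cable car there); 2 officers + 2 mutineers across (cable car back at the start); 3 officers + 3 mutineers across (cable car there). So no valid plan exists.

impossible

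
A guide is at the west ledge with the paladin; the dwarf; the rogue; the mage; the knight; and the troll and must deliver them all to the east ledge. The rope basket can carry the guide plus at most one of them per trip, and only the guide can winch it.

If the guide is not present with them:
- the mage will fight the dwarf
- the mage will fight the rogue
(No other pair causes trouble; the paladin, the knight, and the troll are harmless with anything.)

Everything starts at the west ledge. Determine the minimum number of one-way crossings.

Counting alone: the guide can take at most 1 across per trip to the east ledge, so moving all 6 needs at least 6 loaded trips out, with a return between consecutive ones — at least 11 crossings.
The safety rule pushes this higher. Following every safe sequence of crossings, the most of the 6 that can be at the east ledge as the rope basket arrives there on crossing 11 is 5 — never all 6.
So no plan with fewer than 13 crossings exists, and this one achieves 13:
1. Guide goes to the east ledge with the mage.
2. Guide goes back to the west ledge alone.
3. Guide goes to the east ledge with the paladin.
4. Guide goes back to the west ledge alone.
5. Guide goes to the east ledge with the dwarf.
6. Guide goes back to the west ledge with the mage.
7. Guide goes to the east ledge with the rogue.
8. Guide goes back to the west ledge alone.
9. Guide goes to the east ledge with the knight.
10. Guide goes back to the west ledge alone.
11. Guide goes to the east ledge with the troll.
12. Guide goes back to the west ledge alone.
13. Guide goes to the east ledge with the mage.

13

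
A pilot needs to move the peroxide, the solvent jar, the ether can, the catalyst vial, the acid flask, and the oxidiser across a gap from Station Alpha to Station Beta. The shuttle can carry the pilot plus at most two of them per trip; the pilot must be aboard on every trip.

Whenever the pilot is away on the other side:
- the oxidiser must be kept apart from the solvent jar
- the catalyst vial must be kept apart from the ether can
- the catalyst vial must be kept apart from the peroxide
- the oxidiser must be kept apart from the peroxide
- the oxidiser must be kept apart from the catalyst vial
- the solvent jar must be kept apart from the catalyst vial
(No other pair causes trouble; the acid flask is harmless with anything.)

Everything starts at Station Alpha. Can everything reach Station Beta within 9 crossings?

Yes — this plan uses 9 crossings (≤ 9):
1. Pilot goes to Station Beta with the catalyst vial and the oxidiser.
2. Pilot goes back to Station Alpha with the catalyst vial.
3. Pilot goes to Station Beta with the catalyst vial and the ether can.
4. Pilot goes back to Station Alpha with the catalyst vial.
5. Pilot goes to Station Beta with the peroxide and the solvent jar.
6. Pilot goes back to Station Alpha with the oxidiser.
7. Pilot goes to Station Beta with the acid flask and the catalyst vial.
8. Pilot goes back to Station Alpha with the catalyst vial.
9. Pilot goes to Station Beta with the catalyst vial and the oxidiser.

Yes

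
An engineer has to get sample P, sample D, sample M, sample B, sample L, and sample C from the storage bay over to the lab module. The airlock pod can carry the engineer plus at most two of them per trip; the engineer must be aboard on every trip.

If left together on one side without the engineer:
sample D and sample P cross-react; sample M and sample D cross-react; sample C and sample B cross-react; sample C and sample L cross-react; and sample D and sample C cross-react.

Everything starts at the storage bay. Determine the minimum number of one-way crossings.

Counting alone: the engineer can take at most 2 across per trip to the lab module, so moving all 6 needs at least 3 loaded trips out, with a return between consecutive ones — at least 5 crossings.
The safety rule pushes this higher. Following every safe sequence of crossings, the most of the 6 that can be at the lab module as the airlock pod arrives there on crossing 5 is 5 — never all 6.
So no plan with fewer than 7 crossings exists, and this one achieves 7:
1. Engineer goes to the lab module with sample C and sample D.  [the storage bay: sample B, sample L, sample M, sample P | the lab module: sample C, sample D]
2. Engineer goes back to the storage bay with sample D.  [the storage bay: sample B, sample D, sample L, sample M, sample P | the lab module: sample C]
3. Engineer goes to the lab module with sample M and sample P.  [the storage bay: sample B, sample D, sample L | the lab module: sample C, sample M, sample P]
4. Engineer goes back to the storage bay alone.  [the storage bay: sample B, sample D, sample L | the lab module: sample C, sample M, sample P]
5. Engineer goes to the lab module with sample B and sample L.  [the storage bay: sample D | the lab module: sample B, sample C, sample L, sample M, sample P]
6. Engineer goes back to the storage bay with sample C.  [the storage bay: sample C, sample D | the lab module: sample B, sample L, sample M, sample P]
7. Engineer goes to the lab module with sample C and sample D.  [the storage bay: — | the lab module: sample B, sample C, sample D, sample L, sample M, sample P]

7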